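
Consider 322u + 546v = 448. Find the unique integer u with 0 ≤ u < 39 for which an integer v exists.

gcd(322, 546) = 14 (Euclid: 546 = 1·322 + 224; 322 = 1·224 + 98; 224 = 2·98 + 28; 98 = 3·28 + 14; 28 = 2·14 + 0), and 14 | 448.
Extended Euclid: 322·(17) + 546·(-10) = 14. Scale by 32: u₀ = 544.
General solution u = u₀ + 39t; reducing mod 39 gives u = 37 (and v = -21).

37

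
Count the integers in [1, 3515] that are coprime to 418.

418 = 2·11·19. Inclusion–exclusion on these primes:
3515 − ⌊3515/2⌋ − ⌊3515/11⌋ − ⌊3515/19⌋ + ⌊3515/22⌋ + ⌊3515/38⌋ + ⌊3515/209⌋ − ⌊3515/418⌋ = 1513

1513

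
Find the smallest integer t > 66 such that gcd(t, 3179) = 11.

3179 = 11·289. Any t with gcd(t, 3179) = 11 is a multiple of 11, say 11s, with s coprime to 289.
Need s > 66/11, so s ≥ 7. First s ≥ 7 with gcd(s, 289) = 1 is s = 7. Thus t = 11·7 = 77.

77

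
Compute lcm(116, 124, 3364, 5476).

142764796

lcm(116, 124) = 116·124/gcd = 14384/4 = 3596
lcm(3596, 3364) = 3596·3364/gcd = 12096944/116 = 104284
lcm(104284, 5476) = 104284·5476/gcd = 571059184/4 = 142764796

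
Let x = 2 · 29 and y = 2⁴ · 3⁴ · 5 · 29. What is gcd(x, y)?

min exponent per shared prime: 2 · 29 = 58

58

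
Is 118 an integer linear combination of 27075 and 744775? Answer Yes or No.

By Bézout, 27075s + 744775t = 118 has integer solutions iff gcd(27075, 744775) | 118.
Euclid: 744775 = 27·27075 + 13750; 27075 = 1·13750 + 13325; 13750 = 1·13325 + 425; 13325 = 31·425 + 150; 425 = 2·150 + 125; 150 = 1·125 + 25; 125 = 5·25 + 0. gcd = 25; 118 mod 25 = 18. No.

No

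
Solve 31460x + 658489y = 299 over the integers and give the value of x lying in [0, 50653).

gcd(31460, 658489) = 13 (Euclid: 658489 = 20·31460 + 29289; 31460 = 1·29289 + 2171; 29289 = 13·2171 + 1066; 2171 = 2·1066 + 39; 1066 = 27·39 + 13; 39 = 3·13 + 0), and 13 | 299.
Extended Euclid: 31460·(-16682) + 658489·(797) = 13. Scale by 23: x₀ = -383686.
General solution x = x₀ + 50653t; reducing mod 50653 gives x = 21538 (and y = -1029).

21538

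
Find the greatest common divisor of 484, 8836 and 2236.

4

484 = 2² · 11²; 8836 = 2² · 47²; 2236 = 2² · 13 · 43
gcd takes min exponent of each prime: 2² = 4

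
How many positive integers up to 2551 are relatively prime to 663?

663 = 3·13·17. Inclusion–exclusion on these primes:
2551 − ⌊2551/3⌋ − ⌊2551/13⌋ − ⌊2551/17⌋ + ⌊2551/39⌋ + ⌊2551/51⌋ + ⌊2551/221⌋ − ⌊2551/663⌋ = 1478

1478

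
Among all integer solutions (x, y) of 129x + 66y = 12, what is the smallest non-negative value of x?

Euclid: 129 = 1·66 + 63; 66 = 1·63 + 3; 63 = 21·3 + 0 → gcd = 3; 12 = 3·4.
Back-substitution yields 129·(-1) + 66·(2) = 3, so one solution is x = -1·4 = -4, y = 2·4 = 8.
Solutions in x differ by 66/3 = 22; the one in [0, 22) is -4 mod 22 = 18.

18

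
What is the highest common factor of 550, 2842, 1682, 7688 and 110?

550 = 2 · 5² · 11; 2842 = 2 · 7² · 29; 1682 = 2 · 29²; 7688 = 2³ · 31²; 110 = 2 · 5 · 11
gcd takes min exponent of each prime: 2 = 2

2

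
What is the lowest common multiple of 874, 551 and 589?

874 = 2 · 19 · 23; 551 = 19 · 29; 589 = 19 · 31
lcm takes max exponent of each prime: 2 · 19 · 23 · 29 · 31 = 785726

785726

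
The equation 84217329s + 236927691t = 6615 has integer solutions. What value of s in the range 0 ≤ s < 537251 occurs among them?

172027

gcd(84217329, 236927691) = 441 (Euclid: 236927691 = 2·84217329 + 68493033; 84217329 = 1·68493033 + 15724296; 68493033 = 4·15724296 + 5595849; 15724296 = 2·5595849 + 4532598; 5595849 = 1·4532598 + 1063251; 4532598 = 4·1063251 + 279594; 1063251 = 3·279594 + 224469; 279594 = 1·224469 + 55125; 224469 = 4·55125 + 3969; 55125 = 13·3969 + 3528; 3969 = 1·3528 + 441; 3528 = 8·441 + 0), and 441 | 6615.
Extended Euclid: 84217329·(-60165) + 236927691·(21386) = 441. Scale by 15: s₀ = -902475.
General solution s = s₀ + 537251k; reducing mod 537251 gives s = 172027 (and t = -61148).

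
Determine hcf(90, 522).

Euclid: 522 = 5·90 + 72; 90 = 1·72 + 18; 72 = 4·18 + 0. Last nonzero remainder: 18.

18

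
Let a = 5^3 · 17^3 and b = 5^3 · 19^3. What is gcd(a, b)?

min exponent per shared prime: 5^3 = 125

125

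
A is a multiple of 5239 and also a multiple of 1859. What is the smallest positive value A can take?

gcd first: 5239 = 2·1859 + 1521; 1859 = 1·1521 + 338; 1521 = 4·338 + 169; 338 = 2·169 + 0 → gcd = 169
lcm = 5239·1859/gcd = 9739301/169 = 57629

57629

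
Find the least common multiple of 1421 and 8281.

gcd first: 8281 = 5·1421 + 1176; 1421 = 1·1176 + 245; 1176 = 4·245 + 196; 245 = 1·196 + 49; 196 = 4·49 + 0 → gcd = 49
lcm = 1421·8281/gcd = 11767301/49 = 240149

240149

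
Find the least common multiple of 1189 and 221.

gcd first: 1189 = 5·221 + 84; 221 = 2·84 + 53; 84 = 1·53 + 31; 53 = 1·31 + 22; 31 = 1·22 + 9; 22 = 2·9 + 4; 9 = 2·4 + 1; 4 = 4·1 + 0 → gcd = 1
lcm = 1189·221/gcd = 262769/1 = 262769

262769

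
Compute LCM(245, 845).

245 = 5 · 7²; 845 = 5 · 13²
max exponents: 5 · 7² · 13² = 41405

41405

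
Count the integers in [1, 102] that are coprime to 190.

190 = 2·5·19. Inclusion–exclusion on these primes:
102 − ⌊102/2⌋ − ⌊102/5⌋ − ⌊102/19⌋ + ⌊102/10⌋ + ⌊102/38⌋ + ⌊102/95⌋ − ⌊102/190⌋ = 39

39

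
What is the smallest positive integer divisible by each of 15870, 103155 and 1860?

15870 = 2 · 3 · 5 · 23²; 103155 = 3 · 5 · 13 · 23²; 1860 = 2² · 3 · 5 · 31
lcm takes max exponent of each prime: 2² · 3 · 5 · 13 · 23² · 31 = 12791220

12791220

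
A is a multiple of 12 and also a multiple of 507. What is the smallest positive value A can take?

2028

gcd first: 507 = 42·12 + 3; 12 = 4·3 + 0 → gcd = 3
lcm = 12·507/gcd = 6084/3 = 2028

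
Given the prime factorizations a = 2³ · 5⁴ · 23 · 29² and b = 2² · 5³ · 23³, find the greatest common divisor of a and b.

11500

min exponent per shared prime: 2² · 5³ · 23 = 11500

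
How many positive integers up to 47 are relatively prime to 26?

22

26 = 2·13. Inclusion–exclusion on these primes:
47 − ⌊47/2⌋ − ⌊47/13⌋ + ⌊47/26⌋ = 22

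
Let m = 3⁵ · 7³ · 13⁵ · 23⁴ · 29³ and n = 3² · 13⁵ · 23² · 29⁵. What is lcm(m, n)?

177630888751971027058413

max exponent per prime: 3⁵ · 7³ · 13⁵ · 23⁴ · 29⁵ = 177630888751971027058413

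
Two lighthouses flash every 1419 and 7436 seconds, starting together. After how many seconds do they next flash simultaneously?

gcd first: 7436 = 5·1419 + 341; 1419 = 4·341 + 55; 341 = 6·55 + 11; 55 = 5·11 + 0 → gcd = 11
lcm = 1419·7436/gcd = 10551684/11 = 959244

959244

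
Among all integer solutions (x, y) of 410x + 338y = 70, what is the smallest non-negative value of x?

Reduce mod 338: 410x ≡ 70 (mod 338). With g = gcd(410, 338) = 2 dividing 70, divide through: 205x ≡ 35 (mod 169).
Since gcd(205, 169) = 1, x ≡ 35·(205)⁻¹ ≡ 62 (mod 169). Smallest non-negative: 62.

62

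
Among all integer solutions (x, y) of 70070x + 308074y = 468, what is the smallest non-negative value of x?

9488

gcd(70070, 308074) = 26 (Euclid: 308074 = 4·70070 + 27794; 70070 = 2·27794 + 14482; 27794 = 1·14482 + 13312; 14482 = 1·13312 + 1170; 13312 = 11·1170 + 442; 1170 = 2·442 + 286; 442 = 1·286 + 156; 286 = 1·156 + 130; 156 = 1·130 + 26; 130 = 5·26 + 0), and 26 | 468.
Extended Euclid: 70070·(-2106) + 308074·(479) = 26. Scale by 18: x₀ = -37908.
General solution x = x₀ + 11849t; reducing mod 11849 gives x = 9488 (and y = -2158).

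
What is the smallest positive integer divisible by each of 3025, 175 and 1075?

3025 = 5² · 11²; 175 = 5² · 7; 1075 = 5² · 43
lcm takes max exponent of each prime: 5² · 7 · 11² · 43 = 910525

910525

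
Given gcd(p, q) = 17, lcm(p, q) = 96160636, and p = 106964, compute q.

15283

p·q = gcd·lcm = 17·96160636 = 1634730812, so q = 1634730812/106964 = 15283.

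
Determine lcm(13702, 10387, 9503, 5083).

13702 = 2 · 13 · 17 · 31; 10387 = 13 · 17 · 47; 9503 = 13 · 17 · 43; 5083 = 13 · 17 · 23
lcm takes max exponent of each prime: 2 · 13 · 17 · 23 · 31 · 43 · 47 = 636910066

636910066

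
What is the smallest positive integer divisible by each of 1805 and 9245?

3337445

gcd first: 9245 = 5·1805 + 220; 1805 = 8·220 + 45; 220 = 4·45 + 40; 45 = 1·40 + 5; 40 = 8·5 + 0 → gcd = 5
lcm = 1805·9245/gcd = 16687225/5 = 3337445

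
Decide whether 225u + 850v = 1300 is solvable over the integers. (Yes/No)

Yes

By Bézout, 225u + 850v = 1300 has integer solutions iff gcd(225, 850) | 1300.
Euclid: 850 = 3·225 + 175; 225 = 1·175 + 50; 175 = 3·50 + 25; 50 = 2·25 + 0. gcd = 25; 1300 mod 25 = 0. Yes.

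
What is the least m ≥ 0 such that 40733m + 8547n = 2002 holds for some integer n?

110

gcd(40733, 8547) = 77 (Euclid: 40733 = 4·8547 + 6545; 8547 = 1·6545 + 2002; 6545 = 3·2002 + 539; 2002 = 3·539 + 385; 539 = 1·385 + 154; 385 = 2·154 + 77; 154 = 2·77 + 0), and 77 | 2002.
Extended Euclid: 40733·(-47) + 8547·(224) = 77. Scale by 26: m₀ = -1222.
General solution m = m₀ + 111t; reducing mod 111 gives m = 110 (and n = -524).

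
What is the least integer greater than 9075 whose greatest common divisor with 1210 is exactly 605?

1210 = 605·2. Any t with gcd(t, 1210) = 605 is a multiple of 605, say 605s, with s coprime to 2.
Need s > 9075/605, so s ≥ 16. First s ≥ 16 with gcd(s, 2) = 1 is s = 17. Thus t = 605·17 = 10285.

10285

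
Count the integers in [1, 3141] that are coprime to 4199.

4199 = 13·17·19. Inclusion–exclusion on these primes:
3141 − ⌊3141/13⌋ − ⌊3141/17⌋ − ⌊3141/19⌋ + ⌊3141/221⌋ + ⌊3141/247⌋ + ⌊3141/323⌋ − ⌊3141/4199⌋ = 2586

2586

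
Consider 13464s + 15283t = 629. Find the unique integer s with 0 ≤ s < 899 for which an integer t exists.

655

gcd(13464, 15283) = 17 (Euclid: 15283 = 1·13464 + 1819; 13464 = 7·1819 + 731; 1819 = 2·731 + 357; 731 = 2·357 + 17; 357 = 21·17 + 0), and 17 | 629.
Extended Euclid: 13464·(42) + 15283·(-37) = 17. Scale by 37: s₀ = 1554.
General solution s = s₀ + 899k; reducing mod 899 gives s = 655 (and t = -577).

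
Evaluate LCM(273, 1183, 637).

24843

273 = 3 · 7 · 13; 1183 = 7 · 13²; 637 = 7² · 13
lcm takes max exponent of each prime: 3 · 7² · 13² = 24843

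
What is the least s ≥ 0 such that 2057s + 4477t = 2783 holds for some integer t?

Euclid: 4477 = 2·2057 + 363; 2057 = 5·363 + 242; 363 = 1·242 + 121; 242 = 2·121 + 0 → gcd = 121; 2783 = 121·23.
Back-substitution yields 2057·(-13) + 4477·(6) = 121, so one solution is s = -13·23 = -299, t = 6·23 = 138.
Solutions in s differ by 4477/121 = 37; the one in [0, 37) is -299 mod 37 = 34.

34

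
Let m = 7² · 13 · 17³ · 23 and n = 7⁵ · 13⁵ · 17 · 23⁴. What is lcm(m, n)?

8579561067666726683

max exponent per prime: 7⁵ · 13⁵ · 17³ · 23⁴ = 8579561067666726683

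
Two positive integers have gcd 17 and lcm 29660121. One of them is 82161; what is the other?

u·v = gcd·lcm = 17·29660121 = 504222057, so v = 504222057/82161 = 6137.

6137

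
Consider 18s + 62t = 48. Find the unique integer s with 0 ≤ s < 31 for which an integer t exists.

13

Euclid: 62 = 3·18 + 8; 18 = 2·8 + 2; 8 = 4·2 + 0 → gcd = 2; 48 = 2·24.
Back-substitution yields 18·(7) + 62·(-2) = 2, so one solution is s = 7·24 = 168, t = -2·24 = -48.
Solutions in s differ by 62/2 = 31; the one in [0, 31) is 168 mod 31 = 13.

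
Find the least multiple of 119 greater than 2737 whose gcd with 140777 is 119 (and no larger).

140777 = 119·1183. Any x with gcd(x, 140777) = 119 is a multiple of 119, say 119s, with s coprime to 1183.
Need s > 2737/119, so s ≥ 24. First s ≥ 24 with gcd(s, 1183) = 1 is s = 24. Thus x = 119·24 = 2856.

2856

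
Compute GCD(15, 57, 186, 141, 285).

3

15 = 3 · 5; 57 = 3 · 19; 186 = 2 · 3 · 31; 141 = 3 · 47; 285 = 3 · 5 · 19
gcd takes min exponent of each prime: 3 = 3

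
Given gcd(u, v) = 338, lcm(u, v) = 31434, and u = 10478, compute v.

u·v = gcd·lcm = 338·31434 = 10624692, so v = 10624692/10478 = 1014.

1014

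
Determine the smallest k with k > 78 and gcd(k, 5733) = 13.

Multiples of 13 above 78: 13·7, 13·8, … . Need the cofactor coprime to 5733/13 = 441.
Checking s = 7, 8, … the first with gcd(s, 441) = 1 is s = 8, giving 104.

104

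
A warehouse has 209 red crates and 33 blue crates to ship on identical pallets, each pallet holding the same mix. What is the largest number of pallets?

11

Euclid: 209 = 6·33 + 11; 33 = 3·11 + 0. Last nonzero remainder: 11.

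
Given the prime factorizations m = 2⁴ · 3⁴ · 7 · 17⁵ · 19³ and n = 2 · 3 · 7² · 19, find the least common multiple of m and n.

618452702047152

max exponent per prime: 2⁴ · 3⁴ · 7² · 17⁵ · 19³ = 618452702047152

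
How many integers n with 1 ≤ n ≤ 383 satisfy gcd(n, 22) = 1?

Prime factors of 22: 2, 11. Count integers ≤ 383 divisible by none of them.
By inclusion–exclusion: 383 − ⌊383/2⌋ − ⌊383/11⌋ + ⌊383/22⌋ = 175.

175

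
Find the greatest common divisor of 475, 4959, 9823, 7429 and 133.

475 = 5² · 19; 4959 = 3² · 19 · 29; 9823 = 11 · 19 · 47; 7429 = 17 · 19 · 23; 133 = 7 · 19
gcd takes min exponent of each prime: 19 = 19

19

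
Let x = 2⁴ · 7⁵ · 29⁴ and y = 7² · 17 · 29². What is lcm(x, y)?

max exponent per prime: 2⁴ · 7⁵ · 17 · 29⁴ = 3233337920624

3233337920624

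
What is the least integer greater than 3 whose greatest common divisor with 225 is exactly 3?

gcd(m, 225) = 3 forces 3 | m; write m = 3s. Then gcd(3s, 3·75) = 3·gcd(s, 75), so need gcd(s, 75) = 1.
3s > 3 gives s ≥ 2. The least s ≥ 2 coprime to 75 is 2, so m = 3·2 = 6.

6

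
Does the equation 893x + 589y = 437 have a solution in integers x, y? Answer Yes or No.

By Bézout, 893x + 589y = 437 has integer solutions iff gcd(893, 589) | 437.
Euclid: 893 = 1·589 + 304; 589 = 1·304 + 285; 304 = 1·285 + 19; 285 = 15·19 + 0. gcd = 19; 437 mod 19 = 0. Yes.

Yes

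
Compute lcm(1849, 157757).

291692693

1849 = 43²; 157757 = 19³ · 23
max exponents: 19³ · 23 · 43² = 291692693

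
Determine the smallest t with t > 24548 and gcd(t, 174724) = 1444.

25992

Multiples of 1444 above 24548: 1444·18, 1444·19, … . Need the cofactor coprime to 174724/1444 = 121.
Checking s = 18, 19, … the first with gcd(s, 121) = 1 is s = 18, giving 25992.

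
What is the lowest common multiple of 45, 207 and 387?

44505

45 = 3² · 5; 207 = 3² · 23; 387 = 3² · 43
lcm takes max exponent of each prime: 3² · 5 · 23 · 43 = 44505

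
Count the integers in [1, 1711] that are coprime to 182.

182 = 2·7·13. Inclusion–exclusion on these primes:
1711 − ⌊1711/2⌋ − ⌊1711/7⌋ − ⌊1711/13⌋ + ⌊1711/14⌋ + ⌊1711/26⌋ + ⌊1711/91⌋ − ⌊1711/182⌋ = 677

677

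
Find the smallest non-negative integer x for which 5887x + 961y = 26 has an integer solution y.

gcd(5887, 961) = 1 (Euclid: 5887 = 6·961 + 121; 961 = 7·121 + 114; 121 = 1·114 + 7; 114 = 16·7 + 2; 7 = 3·2 + 1; 2 = 2·1 + 0), and 1 | 26.
Extended Euclid: 5887·(413) + 961·(-2530) = 1. Scale by 26: x₀ = 10738.
General solution x = x₀ + 961t; reducing mod 961 gives x = 167 (and y = -1023).

167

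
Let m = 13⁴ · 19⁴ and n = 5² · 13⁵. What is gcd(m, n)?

28561

min exponent per shared prime: 13⁴ = 28561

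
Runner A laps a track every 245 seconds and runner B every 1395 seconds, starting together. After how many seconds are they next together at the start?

gcd first: 1395 = 5·245 + 170; 245 = 1·170 + 75; 170 = 2·75 + 20; 75 = 3·20 + 15; 20 = 1·15 + 5; 15 = 3·5 + 0 → gcd = 5
lcm = 245·1395/gcd = 341775/5 = 68355

68355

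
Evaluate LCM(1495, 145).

gcd first: 1495 = 10·145 + 45; 145 = 3·45 + 10; 45 = 4·10 + 5; 10 = 2·5 + 0 → gcd = 5
lcm = 1495·145/gcd = 216775/5 = 43355

43355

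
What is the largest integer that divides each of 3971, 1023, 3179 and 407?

gcd(3971, 1023): 3971 = 3·1023 + 902; 1023 = 1·902 + 121; 902 = 7·121 + 55; 121 = 2·55 + 11; 55 = 5·11 + 0 → 11
gcd(11, 3179): 3179 = 289·11 + 0 → 11
gcd(11, 407): 407 = 37·11 + 0 → 11

11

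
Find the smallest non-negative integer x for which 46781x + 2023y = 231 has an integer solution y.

25

Reduce mod 2023: 46781x ≡ 231 (mod 2023). With g = gcd(46781, 2023) = 7 dividing 231, divide through: 6683x ≡ 33 (mod 289).
Since gcd(6683, 289) = 1, x ≡ 33·(6683)⁻¹ ≡ 25 (mod 289). Smallest non-negative: 25.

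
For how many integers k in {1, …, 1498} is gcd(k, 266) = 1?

609

Prime factors of 266: 2, 7, 19. Count integers ≤ 1498 divisible by none of them.
By inclusion–exclusion: 1498 − ⌊1498/2⌋ − ⌊1498/7⌋ − ⌊1498/19⌋ + ⌊1498/14⌋ + ⌊1498/38⌋ + ⌊1498/133⌋ − ⌊1498/266⌋ = 609.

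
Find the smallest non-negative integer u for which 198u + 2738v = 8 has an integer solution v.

567

Euclid: 2738 = 13·198 + 164; 198 = 1·164 + 34; 164 = 4·34 + 28; 34 = 1·28 + 6; 28 = 4·6 + 4; 6 = 1·4 + 2; 4 = 2·2 + 0 → gcd = 2; 8 = 2·4.
Back-substitution yields 198·(484) + 2738·(-35) = 2, so one solution is u = 484·4 = 1936, v = -35·4 = -140.
Solutions in u differ by 2738/2 = 1369; the one in [0, 1369) is 1936 mod 1369 = 567.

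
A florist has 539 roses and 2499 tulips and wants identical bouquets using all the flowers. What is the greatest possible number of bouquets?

49

539 = 7² · 11
2499 = 3 · 7² · 17
Common: 7² = 49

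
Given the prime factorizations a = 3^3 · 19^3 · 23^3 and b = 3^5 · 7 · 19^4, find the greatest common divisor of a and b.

185193

min exponent per shared prime: 3^3 · 19^3 = 185193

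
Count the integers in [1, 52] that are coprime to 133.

Prime factors of 133: 7, 19. Count integers ≤ 52 divisible by none of them.
By inclusion–exclusion: 52 − ⌊52/7⌋ − ⌊52/19⌋ + ⌊52/133⌋ = 43.

43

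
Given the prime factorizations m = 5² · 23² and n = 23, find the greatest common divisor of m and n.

23

min exponent per shared prime: 23 = 23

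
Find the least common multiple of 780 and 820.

780 = 2² · 3 · 5 · 13; 820 = 2² · 5 · 41
max exponents: 2² · 3 · 5 · 13 · 41 = 31980

31980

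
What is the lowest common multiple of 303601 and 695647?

585039127

gcd first: 695647 = 2·303601 + 88445; 303601 = 3·88445 + 38266; 88445 = 2·38266 + 11913; 38266 = 3·11913 + 2527; 11913 = 4·2527 + 1805; 2527 = 1·1805 + 722; 1805 = 2·722 + 361; 722 = 2·361 + 0 → gcd = 361
lcm = 303601·695647/gcd = 211199124847/361 = 585039127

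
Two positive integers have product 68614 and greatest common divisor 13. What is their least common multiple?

gcd·lcm = product, so lcm = 68614/13 = 5278.

5278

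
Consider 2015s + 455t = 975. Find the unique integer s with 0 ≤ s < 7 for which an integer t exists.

Reduce mod 455: 2015s ≡ 975 (mod 455). With g = gcd(2015, 455) = 65 dividing 975, divide through: 31s ≡ 15 (mod 7).
Since gcd(31, 7) = 1, s ≡ 15·(31)⁻¹ ≡ 5 (mod 7). Smallest non-negative: 5.

5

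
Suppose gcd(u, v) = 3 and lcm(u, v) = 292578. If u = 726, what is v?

1209

u·v = gcd·lcm = 3·292578 = 877734, so v = 877734/726 = 1209.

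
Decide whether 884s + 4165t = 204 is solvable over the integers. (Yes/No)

Yes

By Bézout, 884s + 4165t = 204 has integer solutions iff gcd(884, 4165) | 204.
Euclid: 4165 = 4·884 + 629; 884 = 1·629 + 255; 629 = 2·255 + 119; 255 = 2·119 + 17; 119 = 7·17 + 0. gcd = 17; 204 mod 17 = 0. Yes.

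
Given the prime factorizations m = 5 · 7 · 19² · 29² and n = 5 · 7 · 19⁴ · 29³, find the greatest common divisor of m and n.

10626035

min exponent per shared prime: 5 · 7 · 19² · 29² = 10626035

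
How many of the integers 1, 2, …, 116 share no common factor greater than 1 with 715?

Prime factors of 715: 5, 11, 13. Count integers ≤ 116 divisible by none of them.
By inclusion–exclusion: 116 − ⌊116/5⌋ − ⌊116/11⌋ − ⌊116/13⌋ + ⌊116/55⌋ + ⌊116/65⌋ + ⌊116/143⌋ − ⌊116/715⌋ = 78.

78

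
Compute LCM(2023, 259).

gcd first: 2023 = 7·259 + 210; 259 = 1·210 + 49; 210 = 4·49 + 14; 49 = 3·14 + 7; 14 = 2·7 + 0 → gcd = 7
lcm = 2023·259/gcd = 523957/7 = 74851

74851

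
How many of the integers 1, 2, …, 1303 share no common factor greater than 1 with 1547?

970

Prime factors of 1547: 7, 13, 17. Count integers ≤ 1303 divisible by none of them.
By inclusion–exclusion: 1303 − ⌊1303/7⌋ − ⌊1303/13⌋ − ⌊1303/17⌋ + ⌊1303/91⌋ + ⌊1303/119⌋ + ⌊1303/221⌋ − ⌊1303/1547⌋ = 970.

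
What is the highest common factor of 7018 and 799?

1

7018 = 2 · 11² · 29
799 = 17 · 47
Common: 1 = 1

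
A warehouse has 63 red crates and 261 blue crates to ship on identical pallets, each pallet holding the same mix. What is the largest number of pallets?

9

63 = 3² · 7
261 = 3² · 29
Common: 3² = 9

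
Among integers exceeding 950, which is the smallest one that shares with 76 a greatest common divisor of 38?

1026

76 = 38·2. Any x with gcd(x, 76) = 38 is a multiple of 38, say 38s, with s coprime to 2.
Need s > 950/38, so s ≥ 26. First s ≥ 26 with gcd(s, 2) = 1 is s = 27. Thus x = 38·27 = 1026.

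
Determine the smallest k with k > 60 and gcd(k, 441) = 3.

66

441 = 3·147. Any k with gcd(k, 441) = 3 is a multiple of 3, say 3s, with s coprime to 147.
Need s > 60/3, so s ≥ 21. First s ≥ 21 with gcd(s, 147) = 1 is s = 22. Thus k = 3·22 = 66.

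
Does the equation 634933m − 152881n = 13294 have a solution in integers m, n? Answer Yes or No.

Yes

By Bézout, 634933m − 152881n = 13294 has integer solutions iff gcd(634933, 152881) | 13294.
Euclid: 634933 = 4·152881 + 23409; 152881 = 6·23409 + 12427; 23409 = 1·12427 + 10982; 12427 = 1·10982 + 1445; 10982 = 7·1445 + 867; 1445 = 1·867 + 578; 867 = 1·578 + 289; 578 = 2·289 + 0. gcd = 289; 13294 mod 289 = 0. Yes.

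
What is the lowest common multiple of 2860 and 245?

gcd first: 2860 = 11·245 + 165; 245 = 1·165 + 80; 165 = 2·80 + 5; 80 = 16·5 + 0 → gcd = 5
lcm = 2860·245/gcd = 700700/5 = 140140

140140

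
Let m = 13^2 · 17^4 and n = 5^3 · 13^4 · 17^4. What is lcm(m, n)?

298180410125

max exponent per prime: 5^3 · 13^4 · 17^4 = 298180410125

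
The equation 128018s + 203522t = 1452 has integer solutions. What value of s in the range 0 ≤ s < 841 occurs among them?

Reduce mod 203522: 128018s ≡ 1452 (mod 203522). With g = gcd(128018, 203522) = 242 dividing 1452, divide through: 529s ≡ 6 (mod 841).
Since gcd(529, 841) = 1, s ≡ 6·(529)⁻¹ ≡ 469 (mod 841). Smallest non-negative: 469.

469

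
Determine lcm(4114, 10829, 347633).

4114 = 2 · 11² · 17; 10829 = 7² · 13 · 17; 347633 = 11² · 13² · 17
lcm takes max exponent of each prime: 2 · 7² · 11² · 13² · 17 = 34068034

34068034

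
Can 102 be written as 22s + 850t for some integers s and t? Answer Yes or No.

By Bézout, 22s + 850t = 102 has integer solutions iff gcd(22, 850) | 102.
Euclid: 850 = 38·22 + 14; 22 = 1·14 + 8; 14 = 1·8 + 6; 8 = 1·6 + 2; 6 = 3·2 + 0. gcd = 2; 102 mod 2 = 0. Yes.

Yes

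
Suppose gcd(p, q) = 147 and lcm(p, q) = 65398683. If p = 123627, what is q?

77763

Using pq = gcd(p,q)·lcm(p,q) = 147·65398683 = 9613606401, we get q = 9613606401/123627 = 77763.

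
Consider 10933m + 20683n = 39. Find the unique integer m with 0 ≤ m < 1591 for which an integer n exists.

70

Euclid: 20683 = 1·10933 + 9750; 10933 = 1·9750 + 1183; 9750 = 8·1183 + 286; 1183 = 4·286 + 39; 286 = 7·39 + 13; 39 = 3·13 + 0 → gcd = 13; 39 = 13·3.
Back-substitution yields 10933·(-507) + 20683·(268) = 13, so one solution is m = -507·3 = -1521, n = 268·3 = 804.
Solutions in m differ by 20683/13 = 1591; the one in [0, 1591) is -1521 mod 1591 = 70.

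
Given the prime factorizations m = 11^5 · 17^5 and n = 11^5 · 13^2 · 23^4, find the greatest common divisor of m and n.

161051

min exponent per shared prime: 11^5 = 161051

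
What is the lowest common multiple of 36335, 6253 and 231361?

lcm(36335, 6253) = 36335·6253/gcd = 227202755/169 = 1344395
lcm(1344395, 231361) = 1344395·231361/gcd = 311040571595/6253 = 49742615

49742615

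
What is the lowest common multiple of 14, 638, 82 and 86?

14 = 2 · 7; 638 = 2 · 11 · 29; 82 = 2 · 41; 86 = 2 · 43
lcm takes max exponent of each prime: 2 · 7 · 11 · 29 · 41 · 43 = 7873558

7873558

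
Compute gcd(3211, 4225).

169

3211 = 13² · 19
4225 = 5² · 13²
Common: 13² = 169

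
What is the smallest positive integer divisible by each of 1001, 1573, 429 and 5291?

1222221

1001 = 7 · 11 · 13; 1573 = 11² · 13; 429 = 3 · 11 · 13; 5291 = 11 · 13 · 37
lcm takes max exponent of each prime: 3 · 7 · 11² · 13 · 37 = 1222221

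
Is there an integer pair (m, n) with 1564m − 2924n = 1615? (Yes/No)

No

gcd(1564, 2924): 2924 = 1·1564 + 1360; 1564 = 1·1360 + 204; 1360 = 6·204 + 136; 204 = 1·136 + 68; 136 = 2·68 + 0 → 68
68 does not divide 1615, so a solution does not exist.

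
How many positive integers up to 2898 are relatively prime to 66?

66 = 2·3·11. Inclusion–exclusion on these primes:
2898 − ⌊2898/2⌋ − ⌊2898/3⌋ − ⌊2898/11⌋ + ⌊2898/6⌋ + ⌊2898/22⌋ + ⌊2898/33⌋ − ⌊2898/66⌋ = 878

878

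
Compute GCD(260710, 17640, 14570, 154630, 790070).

260710 = 2 · 5 · 29² · 31; 17640 = 2³ · 3² · 5 · 7²; 14570 = 2 · 5 · 31 · 47; 154630 = 2 · 5 · 7 · 47²; 790070 = 2 · 5 · 41² · 47
gcd takes min exponent of each prime: 2 · 5 = 10

10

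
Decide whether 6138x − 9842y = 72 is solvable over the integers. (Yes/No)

By Bézout, 6138x − 9842y = 72 has integer solutions iff gcd(6138, 9842) | 72.
Euclid: 9842 = 1·6138 + 3704; 6138 = 1·3704 + 2434; 3704 = 1·2434 + 1270; 2434 = 1·1270 + 1164; 1270 = 1·1164 + 106; 1164 = 10·106 + 104; 106 = 1·104 + 2; 104 = 52·2 + 0. gcd = 2; 72 mod 2 = 0. Yes.

Yes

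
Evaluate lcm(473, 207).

97911

473 = 11 · 43; 207 = 3² · 23
max exponents: 3² · 11 · 23 · 43 = 97911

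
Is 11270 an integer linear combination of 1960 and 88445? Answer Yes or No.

Yes

gcd(1960, 88445): 88445 = 45·1960 + 245; 1960 = 8·245 + 0 → 245
245 divides 11270, so a solution exists.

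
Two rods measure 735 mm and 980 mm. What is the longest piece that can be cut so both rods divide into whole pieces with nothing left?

245

735 = 3 · 5 · 7²
980 = 2² · 5 · 7²
Common: 5 · 7² = 245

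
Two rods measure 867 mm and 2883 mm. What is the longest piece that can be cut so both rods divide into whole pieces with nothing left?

Euclid: 2883 = 3·867 + 282; 867 = 3·282 + 21; 282 = 13·21 + 9; 21 = 2·9 + 3; 9 = 3·3 + 0. Last nonzero remainder: 3.

3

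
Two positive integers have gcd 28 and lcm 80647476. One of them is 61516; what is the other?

36708

Using uv = gcd(u,v)·lcm(u,v) = 28·80647476 = 2258129328, we get v = 2258129328/61516 = 36708.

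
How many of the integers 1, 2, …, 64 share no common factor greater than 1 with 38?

30

Prime factors of 38: 2, 19. Count integers ≤ 64 divisible by none of them.
By inclusion–exclusion: 64 − ⌊64/2⌋ − ⌊64/19⌋ + ⌊64/38⌋ = 30.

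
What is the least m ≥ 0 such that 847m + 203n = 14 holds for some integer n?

12

Euclid: 847 = 4·203 + 35; 203 = 5·35 + 28; 35 = 1·28 + 7; 28 = 4·7 + 0 → gcd = 7; 14 = 7·2.
Back-substitution yields 847·(6) + 203·(-25) = 7, so one solution is m = 6·2 = 12, n = -25·2 = -50.
Solutions in m differ by 203/7 = 29; the one in [0, 29) is 12 mod 29 = 12.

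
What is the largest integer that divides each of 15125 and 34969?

121

15125 = 5³ · 11²
34969 = 11² · 17²
Common: 11² = 121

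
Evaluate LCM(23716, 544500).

23716 = 2² · 7² · 11²; 544500 = 2² · 3² · 5³ · 11²
max exponents: 2² · 3² · 5³ · 7² · 11² = 26680500

26680500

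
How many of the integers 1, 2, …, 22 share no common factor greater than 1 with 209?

Prime factors of 209: 11, 19. Count integers ≤ 22 divisible by none of them.
By inclusion–exclusion: 22 − ⌊22/11⌋ − ⌊22/19⌋ + ⌊22/209⌋ = 19.

19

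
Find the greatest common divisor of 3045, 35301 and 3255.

21

3045 = 3 · 5 · 7 · 29; 35301 = 3 · 7 · 41²; 3255 = 3 · 5 · 7 · 31
gcd takes min exponent of each prime: 3 · 7 = 21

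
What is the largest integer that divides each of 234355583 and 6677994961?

121

Euclid: 6677994961 = 28·234355583 + 116038637; 234355583 = 2·116038637 + 2278309; 116038637 = 50·2278309 + 2123187; 2278309 = 1·2123187 + 155122; 2123187 = 13·155122 + 106601; 155122 = 1·106601 + 48521; 106601 = 2·48521 + 9559; 48521 = 5·9559 + 726; 9559 = 13·726 + 121; 726 = 6·121 + 0. Last nonzero remainder: 121.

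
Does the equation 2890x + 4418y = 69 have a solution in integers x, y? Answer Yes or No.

No

gcd(2890, 4418): 4418 = 1·2890 + 1528; 2890 = 1·1528 + 1362; 1528 = 1·1362 + 166; 1362 = 8·166 + 34; 166 = 4·34 + 30; 34 = 1·30 + 4; 30 = 7·4 + 2; 4 = 2·2 + 0 → 2
2 does not divide 69, so a solution does not exist.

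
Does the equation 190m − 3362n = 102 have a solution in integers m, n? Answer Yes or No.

By Bézout, 190m − 3362n = 102 has integer solutions iff gcd(190, 3362) | 102.
Euclid: 3362 = 17·190 + 132; 190 = 1·132 + 58; 132 = 2·58 + 16; 58 = 3·16 + 10; 16 = 1·10 + 6; 10 = 1·6 + 4; 6 = 1·4 + 2; 4 = 2·2 + 0. gcd = 2; 102 mod 2 = 0. Yes.

Yes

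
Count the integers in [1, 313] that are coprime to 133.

255

133 = 7·19. Inclusion–exclusion on these primes:
313 − ⌊313/7⌋ − ⌊313/19⌋ + ⌊313/133⌋ = 255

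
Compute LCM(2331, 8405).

gcd first: 8405 = 3·2331 + 1412; 2331 = 1·1412 + 919; 1412 = 1·919 + 493; 919 = 1·493 + 426; 493 = 1·426 + 67; 426 = 6·67 + 24; 67 = 2·24 + 19; 24 = 1·19 + 5; 19 = 3·5 + 4; 5 = 1·4 + 1; 4 = 4·1 + 0 → gcd = 1
lcm = 2331·8405/gcd = 19592055/1 = 19592055

19592055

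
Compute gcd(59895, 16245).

59895 = 3² · 5 · 11³
16245 = 3² · 5 · 19²
Common: 3² · 5 = 45

45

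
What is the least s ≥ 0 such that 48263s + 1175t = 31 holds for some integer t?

Reduce mod 1175: 48263s ≡ 31 (mod 1175). With g = gcd(48263, 1175) = 1 dividing 31, divide through: 48263s ≡ 31 (mod 1175).
Since gcd(48263, 1175) = 1, s ≡ 31·(48263)⁻¹ ≡ 1162 (mod 1175). Smallest non-negative: 1162.

1162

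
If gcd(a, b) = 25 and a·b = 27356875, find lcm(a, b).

1094275

Since gcd(a,b)·lcm(a,b) = ab, lcm = 27356875/25 = 1094275.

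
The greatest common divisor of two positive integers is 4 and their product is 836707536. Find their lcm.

Since gcd(a,b)·lcm(a,b) = ab, lcm = 836707536/4 = 209176884.

209176884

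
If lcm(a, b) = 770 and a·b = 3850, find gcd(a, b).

From gcd × lcm = ab: gcd = 3850 / 770 = 5.

5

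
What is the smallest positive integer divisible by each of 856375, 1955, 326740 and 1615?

856375 = 5³ · 13 · 17 · 31; 1955 = 5 · 17 · 23; 326740 = 2² · 5 · 17 · 31²; 1615 = 5 · 17 · 19
lcm takes max exponent of each prime: 2² · 5³ · 13 · 17 · 19 · 23 · 31² = 46405248500

46405248500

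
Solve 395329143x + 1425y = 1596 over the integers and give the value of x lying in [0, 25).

Reduce mod 1425: 395329143x ≡ 1596 (mod 1425). With g = gcd(395329143, 1425) = 57 dividing 1596, divide through: 6935599x ≡ 28 (mod 25).
Since gcd(6935599, 25) = 1, x ≡ 28·(6935599)⁻¹ ≡ 22 (mod 25). Smallest non-negative: 22.

22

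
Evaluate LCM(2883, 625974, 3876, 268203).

2883 = 3 · 31²; 625974 = 2 · 3 · 17² · 19²; 3876 = 2² · 3 · 17 · 19; 268203 = 3 · 13² · 23²
lcm takes max exponent of each prime: 2² · 3 · 13² · 17² · 19² · 23² · 31² = 107560312425228

107560312425228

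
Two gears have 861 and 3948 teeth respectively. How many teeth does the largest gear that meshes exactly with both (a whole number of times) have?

21

861 = 3 · 7 · 41
3948 = 2² · 3 · 7 · 47
Common: 3 · 7 = 21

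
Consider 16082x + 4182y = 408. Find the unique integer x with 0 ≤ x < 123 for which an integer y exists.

gcd(16082, 4182) = 34 (Euclid: 16082 = 3·4182 + 3536; 4182 = 1·3536 + 646; 3536 = 5·646 + 306; 646 = 2·306 + 34; 306 = 9·34 + 0), and 34 | 408.
Extended Euclid: 16082·(-13) + 4182·(50) = 34. Scale by 12: x₀ = -156.
General solution x = x₀ + 123t; reducing mod 123 gives x = 90 (and y = -346).

90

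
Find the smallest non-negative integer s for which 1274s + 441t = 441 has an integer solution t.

gcd(1274, 441) = 49 (Euclid: 1274 = 2·441 + 392; 441 = 1·392 + 49; 392 = 8·49 + 0), and 49 | 441.
Extended Euclid: 1274·(-1) + 441·(3) = 49. Scale by 9: s₀ = -9.
General solution s = s₀ + 9k; reducing mod 9 gives s = 0 (and t = 1).

0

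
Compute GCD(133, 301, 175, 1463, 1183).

133 = 7 · 19; 301 = 7 · 43; 175 = 5² · 7; 1463 = 7 · 11 · 19; 1183 = 7 · 13²
gcd takes min exponent of each prime: 7 = 7

7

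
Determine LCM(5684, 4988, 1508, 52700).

5684 = 2² · 7² · 29; 4988 = 2² · 29 · 43; 1508 = 2² · 13 · 29; 52700 = 2² · 5² · 17 · 31
lcm takes max exponent of each prime: 2² · 5² · 7² · 13 · 17 · 29 · 31 · 43 = 41861665300

41861665300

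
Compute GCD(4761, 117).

Euclid: 4761 = 40·117 + 81; 117 = 1·81 + 36; 81 = 2·36 + 9; 36 = 4·9 + 0. Last nonzero remainder: 9.

9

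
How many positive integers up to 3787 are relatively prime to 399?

2050

399 = 3·7·19. Inclusion–exclusion on these primes:
3787 − ⌊3787/3⌋ − ⌊3787/7⌋ − ⌊3787/19⌋ + ⌊3787/21⌋ + ⌊3787/57⌋ + ⌊3787/133⌋ − ⌊3787/399⌋ = 2050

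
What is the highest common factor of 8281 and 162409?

169

Euclid: 162409 = 19·8281 + 5070; 8281 = 1·5070 + 3211; 5070 = 1·3211 + 1859; 3211 = 1·1859 + 1352; 1859 = 1·1352 + 507; 1352 = 2·507 + 338; 507 = 1·338 + 169; 338 = 2·169 + 0. Last nonzero remainder: 169.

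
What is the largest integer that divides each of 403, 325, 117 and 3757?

gcd(403, 325): 403 = 1·325 + 78; 325 = 4·78 + 13; 78 = 6·13 + 0 → 13
gcd(13, 117): 117 = 9·13 + 0 → 13
gcd(13, 3757): 3757 = 289·13 + 0 → 13

13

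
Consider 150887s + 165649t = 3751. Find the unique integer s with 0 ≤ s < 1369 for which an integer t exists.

Euclid: 165649 = 1·150887 + 14762; 150887 = 10·14762 + 3267; 14762 = 4·3267 + 1694; 3267 = 1·1694 + 1573; 1694 = 1·1573 + 121; 1573 = 13·121 + 0 → gcd = 121; 3751 = 121·31.
Back-substitution yields 150887·(-101) + 165649·(92) = 121, so one solution is s = -101·31 = -3131, t = 92·31 = 2852.
Solutions in s differ by 165649/121 = 1369; the one in [0, 1369) is -3131 mod 1369 = 976.

976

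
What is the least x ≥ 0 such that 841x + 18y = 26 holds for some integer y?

2

gcd(841, 18) = 1 (Euclid: 841 = 46·18 + 13; 18 = 1·13 + 5; 13 = 2·5 + 3; 5 = 1·3 + 2; 3 = 1·2 + 1; 2 = 2·1 + 0), and 1 | 26.
Extended Euclid: 841·(7) + 18·(-327) = 1. Scale by 26: x₀ = 182.
General solution x = x₀ + 18t; reducing mod 18 gives x = 2 (and y = -92).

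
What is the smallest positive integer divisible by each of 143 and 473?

143 = 11 · 13; 473 = 11 · 43
max exponents: 11 · 13 · 43 = 6149

6149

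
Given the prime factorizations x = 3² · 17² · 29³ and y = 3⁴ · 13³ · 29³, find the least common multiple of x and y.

max exponent per prime: 3⁴ · 13³ · 17² · 29³ = 1254315855897

1254315855897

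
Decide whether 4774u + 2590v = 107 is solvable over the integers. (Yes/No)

No

By Bézout, 4774u + 2590v = 107 has integer solutions iff gcd(4774, 2590) | 107.
Euclid: 4774 = 1·2590 + 2184; 2590 = 1·2184 + 406; 2184 = 5·406 + 154; 406 = 2·154 + 98; 154 = 1·98 + 56; 98 = 1·56 + 42; 56 = 1·42 + 14; 42 = 3·14 + 0. gcd = 14; 107 mod 14 = 9. No.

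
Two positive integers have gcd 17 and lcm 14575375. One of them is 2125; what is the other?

116603

Using uv = gcd(u,v)·lcm(u,v) = 17·14575375 = 247781375, we get v = 247781375/2125 = 116603.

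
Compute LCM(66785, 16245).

601065

66785 = 5 · 19² · 37; 16245 = 3² · 5 · 19²
max exponents: 3² · 5 · 19² · 37 = 601065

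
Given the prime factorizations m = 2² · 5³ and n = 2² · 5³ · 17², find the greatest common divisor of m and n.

500

min exponent per shared prime: 2² · 5³ = 500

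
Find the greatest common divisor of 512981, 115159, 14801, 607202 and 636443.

361

512981 = 7² · 19² · 29; 115159 = 11 · 19² · 29; 14801 = 19² · 41; 607202 = 2 · 19² · 29²; 636443 = 19² · 41 · 43
gcd takes min exponent of each prime: 19² = 361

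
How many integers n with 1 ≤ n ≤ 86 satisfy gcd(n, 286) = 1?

286 = 2·11·13. Inclusion–exclusion on these primes:
86 − ⌊86/2⌋ − ⌊86/11⌋ − ⌊86/13⌋ + ⌊86/22⌋ + ⌊86/26⌋ + ⌊86/143⌋ − ⌊86/286⌋ = 36

36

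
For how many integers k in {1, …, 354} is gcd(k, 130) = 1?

131

130 = 2·5·13. Inclusion–exclusion on these primes:
354 − ⌊354/2⌋ − ⌊354/5⌋ − ⌊354/13⌋ + ⌊354/10⌋ + ⌊354/26⌋ + ⌊354/65⌋ − ⌊354/130⌋ = 131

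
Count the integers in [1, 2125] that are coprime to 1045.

Prime factors of 1045: 5, 11, 19. Count integers ≤ 2125 divisible by none of them.
By inclusion–exclusion: 2125 − ⌊2125/5⌋ − ⌊2125/11⌋ − ⌊2125/19⌋ + ⌊2125/55⌋ + ⌊2125/95⌋ + ⌊2125/209⌋ − ⌊2125/1045⌋ = 1464.

1464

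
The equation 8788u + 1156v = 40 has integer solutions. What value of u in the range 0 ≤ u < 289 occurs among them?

113

Reduce mod 1156: 8788u ≡ 40 (mod 1156). With g = gcd(8788, 1156) = 4 dividing 40, divide through: 2197u ≡ 10 (mod 289).
Since gcd(2197, 289) = 1, u ≡ 10·(2197)⁻¹ ≡ 113 (mod 289). Smallest non-negative: 113.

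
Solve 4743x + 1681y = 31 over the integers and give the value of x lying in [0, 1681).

gcd(4743, 1681) = 1 (Euclid: 4743 = 2·1681 + 1381; 1681 = 1·1381 + 300; 1381 = 4·300 + 181; 300 = 1·181 + 119; 181 = 1·119 + 62; 119 = 1·62 + 57; 62 = 1·57 + 5; 57 = 11·5 + 2; 5 = 2·2 + 1; 2 = 2·1 + 0), and 1 | 31.
Extended Euclid: 4743·(678) + 1681·(-1913) = 1. Scale by 31: x₀ = 21018.
General solution x = x₀ + 1681t; reducing mod 1681 gives x = 846 (and y = -2387).

846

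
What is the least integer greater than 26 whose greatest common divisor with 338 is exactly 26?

338 = 26·13. Any t with gcd(t, 338) = 26 is a multiple of 26, say 26s, with s coprime to 13.
Need s > 26/26, so s ≥ 2. First s ≥ 2 with gcd(s, 13) = 1 is s = 2. Thus t = 26·2 = 52.

52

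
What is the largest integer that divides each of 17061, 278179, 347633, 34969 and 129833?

121

17061 = 3 · 11² · 47; 278179 = 11⁴ · 19; 347633 = 11² · 13² · 17; 34969 = 11² · 17²; 129833 = 11² · 29 · 37
gcd takes min exponent of each prime: 11² = 121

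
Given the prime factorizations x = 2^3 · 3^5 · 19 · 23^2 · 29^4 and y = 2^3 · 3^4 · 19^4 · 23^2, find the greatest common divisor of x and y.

min exponent per shared prime: 2^3 · 3^4 · 19 · 23^2 = 6513048

6513048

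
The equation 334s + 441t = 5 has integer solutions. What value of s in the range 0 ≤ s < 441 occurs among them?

239

Reduce mod 441: 334s ≡ 5 (mod 441). With g = gcd(334, 441) = 1 dividing 5, divide through: 334s ≡ 5 (mod 441).
Since gcd(334, 441) = 1, s ≡ 5·(334)⁻¹ ≡ 239 (mod 441). Smallest non-negative: 239.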